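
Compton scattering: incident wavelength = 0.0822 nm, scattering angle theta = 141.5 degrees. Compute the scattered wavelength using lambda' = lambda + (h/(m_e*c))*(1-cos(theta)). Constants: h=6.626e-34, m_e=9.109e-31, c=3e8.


Compton wavelength: h/(m_e*c) = 2.4247e-12 m
d_lambda = 2.4247e-12 * (1 - cos(141.5 deg))
= 2.4247e-12 * 1.782608
= 4.3223e-12 m = 0.004322 nm
lambda' = 0.0822 + 0.004322
= 0.086522 nm

0.086522


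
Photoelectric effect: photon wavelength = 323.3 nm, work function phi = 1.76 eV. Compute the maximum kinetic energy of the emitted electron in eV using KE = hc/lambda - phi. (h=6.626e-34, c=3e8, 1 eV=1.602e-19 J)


E_photon = hc / lambda
= (6.626e-34)(3e8) / (323.3e-9)
= 6.1485e-19 J
= 3.838 eV
KE = E_photon - phi
= 3.838 - 1.76
= 2.078 eV

2.078


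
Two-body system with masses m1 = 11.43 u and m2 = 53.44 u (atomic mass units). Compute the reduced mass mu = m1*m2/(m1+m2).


mu = m1 * m2 / (m1 + m2)
= 11.43 * 53.44 / (11.43 + 53.44)
= 610.8192 / 64.87
= 9.4161 u

9.4161


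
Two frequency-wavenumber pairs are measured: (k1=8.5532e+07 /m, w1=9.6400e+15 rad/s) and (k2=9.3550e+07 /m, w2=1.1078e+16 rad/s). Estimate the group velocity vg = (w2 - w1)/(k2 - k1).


vg = (w2 - w1) / (k2 - k1)
= (1.1078e+16 - 9.6400e+15) / (9.3550e+07 - 8.5532e+07)
= 1.4380e+15 / 8.0180e+06
= 1.7935e+08 m/s

1.7935e+08


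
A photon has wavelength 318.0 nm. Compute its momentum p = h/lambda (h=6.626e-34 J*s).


p = h / lambda
= 6.626e-34 / (318.0e-9)
= 6.626e-34 / 3.1800e-07
= 2.0836e-27 kg*m/s

2.0836e-27


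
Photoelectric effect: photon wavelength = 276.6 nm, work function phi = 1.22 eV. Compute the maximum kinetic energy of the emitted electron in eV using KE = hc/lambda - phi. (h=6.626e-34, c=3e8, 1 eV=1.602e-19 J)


E_photon = hc / lambda
= (6.626e-34)(3e8) / (276.6e-9)
= 7.1866e-19 J
= 4.486 eV
KE = E_photon - phi
= 4.486 - 1.22
= 3.266 eV

3.266


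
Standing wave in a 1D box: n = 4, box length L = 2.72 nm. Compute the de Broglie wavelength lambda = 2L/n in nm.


lambda = 2L / n
= 2 * 2.72 / 4
= 5.44 / 4
= 1.36 nm

1.36


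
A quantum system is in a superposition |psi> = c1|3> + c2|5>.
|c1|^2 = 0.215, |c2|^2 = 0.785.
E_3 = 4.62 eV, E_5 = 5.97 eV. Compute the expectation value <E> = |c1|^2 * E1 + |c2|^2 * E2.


<E> = |c1|^2 * E1 + |c2|^2 * E2
= 0.215 * 4.62 + 0.785 * 5.97
= 0.9933 + 4.6864
= 5.6797 eV

5.6797


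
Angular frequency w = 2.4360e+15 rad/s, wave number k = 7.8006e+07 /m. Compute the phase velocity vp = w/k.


vp = w / k
= 2.4360e+15 / 7.8006e+07
= 3.1228e+07 m/s

3.1228e+07


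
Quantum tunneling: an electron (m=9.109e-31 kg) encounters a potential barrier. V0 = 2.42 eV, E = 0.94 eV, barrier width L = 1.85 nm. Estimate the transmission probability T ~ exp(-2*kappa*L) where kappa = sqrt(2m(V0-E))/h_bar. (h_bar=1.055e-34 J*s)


V0 - E = 1.48 eV = 2.3710e-19 J
kappa = sqrt(2 * m * (V0-E)) / h_bar
= sqrt(2 * 9.109e-31 * 2.3710e-19) / 1.055e-34
= 6.2296e+09 /m
2*kappa*L = 2 * 6.2296e+09 * 1.85e-9
= 23.0495
T = exp(-23.0495) = 9.766171e-11

9.766171e-11


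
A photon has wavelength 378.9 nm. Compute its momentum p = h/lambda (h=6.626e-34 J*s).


p = h / lambda
= 6.626e-34 / (378.9e-9)
= 6.626e-34 / 3.7890e-07
= 1.7487e-27 kg*m/s

1.7487e-27


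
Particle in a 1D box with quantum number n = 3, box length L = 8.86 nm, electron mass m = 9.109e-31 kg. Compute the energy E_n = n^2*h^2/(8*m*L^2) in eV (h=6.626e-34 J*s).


E = n^2 * h^2 / (8 * m * L^2)
= 3^2 * (6.626e-34)^2 / (8 * 9.109e-31 * (8.86e-9)^2)
= 9 * 4.3904e-67 / (8 * 9.109e-31 * 7.8500e-17)
= 6.9074e-21 J
= 0.0431 eV

0.0431


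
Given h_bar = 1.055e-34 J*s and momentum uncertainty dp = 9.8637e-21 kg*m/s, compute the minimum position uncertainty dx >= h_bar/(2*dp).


dx = h_bar / (2 * dp)
= 1.055e-34 / (2 * 9.8637e-21)
= 1.055e-34 / 1.9727e-20
= 5.3479e-15 m

5.3479e-15


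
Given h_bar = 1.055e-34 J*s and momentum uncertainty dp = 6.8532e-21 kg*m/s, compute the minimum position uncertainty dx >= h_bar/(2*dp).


dx = h_bar / (2 * dp)
= 1.055e-34 / (2 * 6.8532e-21)
= 1.055e-34 / 1.3706e-20
= 7.6971e-15 m

7.6971e-15


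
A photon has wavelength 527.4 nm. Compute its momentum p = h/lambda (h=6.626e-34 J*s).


p = h / lambda
= 6.626e-34 / (527.4e-9)
= 6.626e-34 / 5.2740e-07
= 1.2564e-27 kg*m/s

1.2564e-27


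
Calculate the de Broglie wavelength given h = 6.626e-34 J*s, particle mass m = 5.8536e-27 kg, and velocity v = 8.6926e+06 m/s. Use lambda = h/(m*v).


lambda = h / (m * v)
= 6.626e-34 / (5.8536e-27 * 8.6926e+06)
= 6.626e-34 / 5.0883e-20
= 1.3022e-14 m

1.3022e-14


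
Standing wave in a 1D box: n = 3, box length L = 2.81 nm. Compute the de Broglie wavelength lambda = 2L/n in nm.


lambda = 2L / n
= 2 * 2.81 / 3
= 5.62 / 3
= 1.8733 nm

1.8733


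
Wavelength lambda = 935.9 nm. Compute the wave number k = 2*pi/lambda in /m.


k = 2 * pi / lambda
= 6.2832 / (935.9e-9)
= 6.2832 / 9.3590e-07
= 6.7135e+06 /m

6.7135e+06


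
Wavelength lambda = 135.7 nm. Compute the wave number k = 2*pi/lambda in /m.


k = 2 * pi / lambda
= 6.2832 / (135.7e-9)
= 6.2832 / 1.3570e-07
= 4.6302e+07 /m

4.6302e+07


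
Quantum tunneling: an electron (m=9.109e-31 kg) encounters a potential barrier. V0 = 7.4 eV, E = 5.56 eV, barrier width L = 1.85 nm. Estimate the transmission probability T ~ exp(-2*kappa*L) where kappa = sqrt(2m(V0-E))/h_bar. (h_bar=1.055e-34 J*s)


V0 - E = 1.84 eV = 2.9477e-19 J
kappa = sqrt(2 * m * (V0-E)) / h_bar
= sqrt(2 * 9.109e-31 * 2.9477e-19) / 1.055e-34
= 6.9461e+09 /m
2*kappa*L = 2 * 6.9461e+09 * 1.85e-9
= 25.7004
T = exp(-25.7004) = 6.893832e-12

6.893832e-12


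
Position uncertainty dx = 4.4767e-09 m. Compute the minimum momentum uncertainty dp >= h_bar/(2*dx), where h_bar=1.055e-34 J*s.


dp = h_bar / (2 * dx)
= 1.055e-34 / (2 * 4.4767e-09)
= 1.055e-34 / 8.9534e-09
= 1.1783e-26 kg*m/s

1.1783e-26


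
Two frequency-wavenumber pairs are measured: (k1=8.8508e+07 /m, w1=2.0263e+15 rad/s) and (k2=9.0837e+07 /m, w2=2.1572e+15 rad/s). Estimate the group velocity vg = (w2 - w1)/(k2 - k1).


vg = (w2 - w1) / (k2 - k1)
= (2.1572e+15 - 2.0263e+15) / (9.0837e+07 - 8.8508e+07)
= 1.3090e+14 / 2.3290e+06
= 5.6204e+07 m/s

5.6204e+07


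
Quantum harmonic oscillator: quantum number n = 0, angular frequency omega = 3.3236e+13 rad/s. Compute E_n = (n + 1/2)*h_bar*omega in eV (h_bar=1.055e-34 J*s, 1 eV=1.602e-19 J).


E = (n + 1/2) * h_bar * omega
= (0 + 0.5) * 1.055e-34 * 3.3236e+13
= 0.5 * 3.5064e-21
= 1.7532e-21 J
= 0.0109 eV

0.0109


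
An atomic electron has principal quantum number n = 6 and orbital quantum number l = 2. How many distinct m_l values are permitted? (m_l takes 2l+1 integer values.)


m_l ranges from -l to +l in integer steps
So m_l goes from -2 to +2
Count = 2l + 1 = 2*2 + 1
= 5

5


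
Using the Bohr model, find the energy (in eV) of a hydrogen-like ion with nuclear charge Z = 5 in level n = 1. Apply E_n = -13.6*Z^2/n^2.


E_n = -13.6 * Z^2 / n^2
= -13.6 * 5^2 / 1^2
= -13.6 * 25 / 1
= -340.0 eV

-340.0


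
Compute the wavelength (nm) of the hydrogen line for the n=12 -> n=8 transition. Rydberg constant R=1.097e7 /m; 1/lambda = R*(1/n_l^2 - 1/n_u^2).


1/lambda = R * (1/n_l^2 - 1/n_u^2)
= 1.097e7 * (1/8^2 - 1/12^2)
= 1.097e7 * (0.015625 - 0.006944)
= 1.097e7 * 0.008681
= 9.5226e+04 /m
lambda = 1 / 9.5226e+04 = 10501.3674 nm

10501.3674


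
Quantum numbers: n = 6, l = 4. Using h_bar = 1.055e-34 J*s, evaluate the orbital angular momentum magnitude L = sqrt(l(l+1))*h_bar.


L = sqrt(l*(l+1)) * h_bar
= sqrt(4 * 5) * 1.055e-34
= sqrt(20) * 1.055e-34
= 4.4721 * 1.055e-34
= 4.7181e-34 J*s

4.7181e-34


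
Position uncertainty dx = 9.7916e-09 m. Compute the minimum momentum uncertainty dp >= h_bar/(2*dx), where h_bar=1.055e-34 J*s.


dp = h_bar / (2 * dx)
= 1.055e-34 / (2 * 9.7916e-09)
= 1.055e-34 / 1.9583e-08
= 5.3873e-27 kg*m/s

5.3873e-27


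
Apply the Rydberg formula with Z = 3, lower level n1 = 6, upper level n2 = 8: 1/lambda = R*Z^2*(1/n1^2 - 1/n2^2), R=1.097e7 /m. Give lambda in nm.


1/lambda = R * Z^2 * (1/n1^2 - 1/n2^2)
= 1.097e7 * 3^2 * (1/6^2 - 1/8^2)
= 1.097e7 * 9 * (0.027778 - 0.015625)
= 1.1998e+06 /m
lambda = 1 / 1.1998e+06
= 833.4419 nm

833.4419


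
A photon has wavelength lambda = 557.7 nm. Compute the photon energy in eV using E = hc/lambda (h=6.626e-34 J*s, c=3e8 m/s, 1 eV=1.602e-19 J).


E = hc / lambda
= (6.626e-34)(3e8) / (557.7e-9)
= 1.9878e-25 / 5.5770e-07
= 3.5643e-19 J
Converting to eV: 3.5643e-19 / 1.602e-19
= 2.2249 eV

2.2249


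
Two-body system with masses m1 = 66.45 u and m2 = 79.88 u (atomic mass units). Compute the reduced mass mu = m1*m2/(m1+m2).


mu = m1 * m2 / (m1 + m2)
= 66.45 * 79.88 / (66.45 + 79.88)
= 5308.026 / 146.33
= 36.2744 u

36.2744


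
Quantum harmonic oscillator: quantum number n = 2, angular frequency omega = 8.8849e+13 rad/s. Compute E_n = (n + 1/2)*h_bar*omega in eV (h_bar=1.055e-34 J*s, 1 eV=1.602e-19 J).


E = (n + 1/2) * h_bar * omega
= (2 + 0.5) * 1.055e-34 * 8.8849e+13
= 2.5 * 9.3736e-21
= 2.3434e-20 J
= 0.1463 eV

0.1463


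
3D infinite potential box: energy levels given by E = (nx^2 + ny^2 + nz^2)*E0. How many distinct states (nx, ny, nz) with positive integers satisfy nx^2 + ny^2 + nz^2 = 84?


Enumerate all (nx, ny, nz) with nx^2 + ny^2 + nz^2 = 84:
(2,4,8)
(2,8,4)
(4,2,8)
(4,8,2)
(8,2,4)
(8,4,2)
Total degeneracy = 6

6


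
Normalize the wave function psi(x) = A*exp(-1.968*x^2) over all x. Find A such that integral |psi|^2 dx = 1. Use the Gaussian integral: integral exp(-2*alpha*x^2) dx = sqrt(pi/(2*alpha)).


integral |psi|^2 dx = A^2 * sqrt(pi/(2*alpha)) = 1
A^2 = sqrt(2*alpha/pi)
= sqrt(2 * 1.968 / pi)
= 1.119316
A = sqrt(1.119316)
= 1.058

1.058


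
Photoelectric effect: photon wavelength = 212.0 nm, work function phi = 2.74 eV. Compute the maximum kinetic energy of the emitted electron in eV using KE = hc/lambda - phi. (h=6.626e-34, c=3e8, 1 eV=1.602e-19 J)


E_photon = hc / lambda
= (6.626e-34)(3e8) / (212.0e-9)
= 9.3764e-19 J
= 5.8529 eV
KE = E_photon - phi
= 5.8529 - 2.74
= 3.1129 eV

3.1129


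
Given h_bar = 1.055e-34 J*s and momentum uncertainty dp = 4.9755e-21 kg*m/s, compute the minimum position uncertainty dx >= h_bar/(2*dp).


dx = h_bar / (2 * dp)
= 1.055e-34 / (2 * 4.9755e-21)
= 1.055e-34 / 9.9510e-21
= 1.0602e-14 m

1.0602e-14


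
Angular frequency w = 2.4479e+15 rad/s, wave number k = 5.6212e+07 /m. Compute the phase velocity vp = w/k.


vp = w / k
= 2.4479e+15 / 5.6212e+07
= 4.3548e+07 m/s

4.3548e+07


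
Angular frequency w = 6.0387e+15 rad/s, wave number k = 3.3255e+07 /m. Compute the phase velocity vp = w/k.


vp = w / k
= 6.0387e+15 / 3.3255e+07
= 1.8159e+08 m/s

1.8159e+08


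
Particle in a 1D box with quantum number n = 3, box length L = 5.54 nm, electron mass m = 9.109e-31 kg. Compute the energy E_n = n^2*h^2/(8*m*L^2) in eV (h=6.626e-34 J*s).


E = n^2 * h^2 / (8 * m * L^2)
= 3^2 * (6.626e-34)^2 / (8 * 9.109e-31 * (5.54e-9)^2)
= 9 * 4.3904e-67 / (8 * 9.109e-31 * 3.0692e-17)
= 1.7667e-20 J
= 0.1103 eV

0.1103


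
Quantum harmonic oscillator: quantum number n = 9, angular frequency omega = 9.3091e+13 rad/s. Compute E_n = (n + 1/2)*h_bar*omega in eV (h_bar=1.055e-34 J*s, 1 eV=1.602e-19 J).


E = (n + 1/2) * h_bar * omega
= (9 + 0.5) * 1.055e-34 * 9.3091e+13
= 9.5 * 9.8211e-21
= 9.3300e-20 J
= 0.5824 eV

0.5824


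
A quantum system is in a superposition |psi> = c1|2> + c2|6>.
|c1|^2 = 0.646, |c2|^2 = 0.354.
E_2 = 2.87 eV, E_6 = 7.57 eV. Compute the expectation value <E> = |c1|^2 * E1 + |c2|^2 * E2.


<E> = |c1|^2 * E1 + |c2|^2 * E2
= 0.646 * 2.87 + 0.354 * 7.57
= 1.854 + 2.6798
= 4.5338 eV

4.5338


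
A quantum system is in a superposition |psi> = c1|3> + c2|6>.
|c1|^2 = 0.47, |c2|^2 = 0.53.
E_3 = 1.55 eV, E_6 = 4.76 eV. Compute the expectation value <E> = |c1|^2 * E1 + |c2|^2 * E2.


<E> = |c1|^2 * E1 + |c2|^2 * E2
= 0.47 * 1.55 + 0.53 * 4.76
= 0.7285 + 2.5228
= 3.2513 eV

3.2513


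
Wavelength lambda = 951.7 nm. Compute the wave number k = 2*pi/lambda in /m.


k = 2 * pi / lambda
= 6.2832 / (951.7e-9)
= 6.2832 / 9.5170e-07
= 6.6021e+06 /m

6.6021e+06


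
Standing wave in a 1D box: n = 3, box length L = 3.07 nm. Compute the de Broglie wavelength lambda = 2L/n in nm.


lambda = 2L / n
= 2 * 3.07 / 3
= 6.14 / 3
= 2.0467 nm

2.0467


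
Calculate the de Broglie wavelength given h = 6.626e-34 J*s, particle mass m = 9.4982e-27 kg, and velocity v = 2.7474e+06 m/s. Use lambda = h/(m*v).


lambda = h / (m * v)
= 6.626e-34 / (9.4982e-27 * 2.7474e+06)
= 6.626e-34 / 2.6095e-20
= 2.5391e-14 m

2.5391e-14


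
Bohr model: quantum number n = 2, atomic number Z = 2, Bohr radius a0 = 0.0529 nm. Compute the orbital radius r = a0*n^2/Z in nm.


r = a0 * n^2 / Z
= 0.0529 * 2^2 / 2
= 0.0529 * 4 / 2
= 0.1058 nm

0.1058


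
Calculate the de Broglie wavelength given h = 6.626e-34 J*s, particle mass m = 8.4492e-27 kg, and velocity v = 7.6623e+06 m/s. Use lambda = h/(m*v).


lambda = h / (m * v)
= 6.626e-34 / (8.4492e-27 * 7.6623e+06)
= 6.626e-34 / 6.4740e-20
= 1.0235e-14 m

1.0235e-14


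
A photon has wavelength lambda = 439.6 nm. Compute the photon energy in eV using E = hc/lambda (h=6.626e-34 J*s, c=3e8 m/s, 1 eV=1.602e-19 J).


E = hc / lambda
= (6.626e-34)(3e8) / (439.6e-9)
= 1.9878e-25 / 4.3960e-07
= 4.5218e-19 J
Converting to eV: 4.5218e-19 / 1.602e-19
= 2.8226 eV

2.8226


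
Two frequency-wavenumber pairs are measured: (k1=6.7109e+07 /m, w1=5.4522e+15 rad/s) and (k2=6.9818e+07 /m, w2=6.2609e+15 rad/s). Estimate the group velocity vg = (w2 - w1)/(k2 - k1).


vg = (w2 - w1) / (k2 - k1)
= (6.2609e+15 - 5.4522e+15) / (6.9818e+07 - 6.7109e+07)
= 8.0870e+14 / 2.7090e+06
= 2.9852e+08 m/s

2.9852e+08


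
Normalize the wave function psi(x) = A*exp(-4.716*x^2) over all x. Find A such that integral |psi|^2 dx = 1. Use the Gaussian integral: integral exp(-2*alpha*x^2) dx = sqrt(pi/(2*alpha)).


integral |psi|^2 dx = A^2 * sqrt(pi/(2*alpha)) = 1
A^2 = sqrt(2*alpha/pi)
= sqrt(2 * 4.716 / pi)
= 1.732714
A = sqrt(1.732714)
= 1.3163

1.3163


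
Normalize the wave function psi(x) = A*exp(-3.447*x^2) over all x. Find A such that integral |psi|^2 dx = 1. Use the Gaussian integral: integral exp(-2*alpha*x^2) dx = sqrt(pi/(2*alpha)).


integral |psi|^2 dx = A^2 * sqrt(pi/(2*alpha)) = 1
A^2 = sqrt(2*alpha/pi)
= sqrt(2 * 3.447 / pi)
= 1.48136
A = sqrt(1.48136)
= 1.2171

1.2171


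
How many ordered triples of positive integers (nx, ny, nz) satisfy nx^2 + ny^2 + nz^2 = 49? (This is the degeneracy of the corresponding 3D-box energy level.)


Enumerate all (nx, ny, nz) with nx^2 + ny^2 + nz^2 = 49:
(2,3,6)
(2,6,3)
(3,2,6)
(3,6,2)
(6,2,3)
(6,3,2)
Total degeneracy = 6

6


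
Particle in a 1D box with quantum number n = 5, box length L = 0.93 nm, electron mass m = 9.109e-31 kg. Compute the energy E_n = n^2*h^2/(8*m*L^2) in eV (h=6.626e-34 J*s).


E = n^2 * h^2 / (8 * m * L^2)
= 5^2 * (6.626e-34)^2 / (8 * 9.109e-31 * (0.93e-9)^2)
= 25 * 4.3904e-67 / (8 * 9.109e-31 * 8.6490e-19)
= 1.7415e-18 J
= 10.8706 eV

10.8706


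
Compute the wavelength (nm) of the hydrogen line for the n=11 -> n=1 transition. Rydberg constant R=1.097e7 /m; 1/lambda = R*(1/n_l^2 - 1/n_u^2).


1/lambda = R * (1/n_l^2 - 1/n_u^2)
= 1.097e7 * (1/1^2 - 1/11^2)
= 1.097e7 * (1.0 - 0.008264)
= 1.097e7 * 0.991736
= 1.0879e+07 /m
lambda = 1 / 1.0879e+07 = 91.9174 nm

91.9174


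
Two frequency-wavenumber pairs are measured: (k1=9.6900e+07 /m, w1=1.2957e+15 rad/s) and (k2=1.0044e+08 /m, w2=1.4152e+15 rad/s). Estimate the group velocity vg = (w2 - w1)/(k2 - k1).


vg = (w2 - w1) / (k2 - k1)
= (1.4152e+15 - 1.2957e+15) / (1.0044e+08 - 9.6900e+07)
= 1.1950e+14 / 3.5400e+06
= 3.3757e+07 m/s

3.3757e+07


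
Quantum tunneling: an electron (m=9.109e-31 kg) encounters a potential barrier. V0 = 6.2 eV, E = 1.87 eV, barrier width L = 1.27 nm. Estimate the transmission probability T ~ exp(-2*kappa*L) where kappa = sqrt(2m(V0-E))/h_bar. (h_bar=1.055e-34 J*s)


V0 - E = 4.33 eV = 6.9367e-19 J
kappa = sqrt(2 * m * (V0-E)) / h_bar
= sqrt(2 * 9.109e-31 * 6.9367e-19) / 1.055e-34
= 1.0655e+10 /m
2*kappa*L = 2 * 1.0655e+10 * 1.27e-9
= 27.0649
T = exp(-27.0649) = 1.761379e-12

1.761379e-12


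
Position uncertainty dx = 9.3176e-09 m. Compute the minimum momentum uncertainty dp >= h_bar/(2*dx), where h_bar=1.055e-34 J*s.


dp = h_bar / (2 * dx)
= 1.055e-34 / (2 * 9.3176e-09)
= 1.055e-34 / 1.8635e-08
= 5.6613e-27 kg*m/s

5.6613e-27


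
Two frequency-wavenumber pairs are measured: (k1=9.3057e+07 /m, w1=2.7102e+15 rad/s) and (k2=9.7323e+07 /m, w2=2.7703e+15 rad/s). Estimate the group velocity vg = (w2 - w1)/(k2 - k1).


vg = (w2 - w1) / (k2 - k1)
= (2.7703e+15 - 2.7102e+15) / (9.7323e+07 - 9.3057e+07)
= 6.0100e+13 / 4.2660e+06
= 1.4088e+07 m/s

1.4088e+07


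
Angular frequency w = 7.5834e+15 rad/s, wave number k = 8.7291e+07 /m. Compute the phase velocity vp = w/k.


vp = w / k
= 7.5834e+15 / 8.7291e+07
= 8.6875e+07 m/s

8.6875e+07


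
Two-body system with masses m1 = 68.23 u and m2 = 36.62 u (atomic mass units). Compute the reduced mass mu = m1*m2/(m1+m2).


mu = m1 * m2 / (m1 + m2)
= 68.23 * 36.62 / (68.23 + 36.62)
= 2498.5826 / 104.85
= 23.8301 u

23.8301


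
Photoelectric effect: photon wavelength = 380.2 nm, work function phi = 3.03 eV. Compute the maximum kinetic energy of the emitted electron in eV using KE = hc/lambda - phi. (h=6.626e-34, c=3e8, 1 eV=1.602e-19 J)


E_photon = hc / lambda
= (6.626e-34)(3e8) / (380.2e-9)
= 5.2283e-19 J
= 3.2636 eV
KE = E_photon - phi
= 3.2636 - 3.03
= 0.2336 eV

0.2336


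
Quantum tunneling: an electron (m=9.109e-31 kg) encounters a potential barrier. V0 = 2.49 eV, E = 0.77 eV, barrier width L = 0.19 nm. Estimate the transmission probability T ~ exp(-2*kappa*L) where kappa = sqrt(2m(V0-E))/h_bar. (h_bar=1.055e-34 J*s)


V0 - E = 1.72 eV = 2.7554e-19 J
kappa = sqrt(2 * m * (V0-E)) / h_bar
= sqrt(2 * 9.109e-31 * 2.7554e-19) / 1.055e-34
= 6.7157e+09 /m
2*kappa*L = 2 * 6.7157e+09 * 0.19e-9
= 2.552
T = exp(-2.552) = 7.792736e-02

7.792736e-02


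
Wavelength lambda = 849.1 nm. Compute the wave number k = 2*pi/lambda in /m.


k = 2 * pi / lambda
= 6.2832 / (849.1e-9)
= 6.2832 / 8.4910e-07
= 7.3998e+06 /m

7.3998e+06


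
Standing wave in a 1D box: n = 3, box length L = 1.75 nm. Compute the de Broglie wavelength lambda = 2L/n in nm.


lambda = 2L / n
= 2 * 1.75 / 3
= 3.5 / 3
= 1.1667 nm

1.1667


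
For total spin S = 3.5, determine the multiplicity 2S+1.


Spin multiplicity = 2S + 1
= 2 * 3.5 + 1
= 7.0 + 1
= 8

8


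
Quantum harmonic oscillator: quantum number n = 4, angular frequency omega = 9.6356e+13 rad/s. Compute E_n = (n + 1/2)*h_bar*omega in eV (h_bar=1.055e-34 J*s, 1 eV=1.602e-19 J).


E = (n + 1/2) * h_bar * omega
= (4 + 0.5) * 1.055e-34 * 9.6356e+13
= 4.5 * 1.0166e-20
= 4.5745e-20 J
= 0.2855 eV

0.2855


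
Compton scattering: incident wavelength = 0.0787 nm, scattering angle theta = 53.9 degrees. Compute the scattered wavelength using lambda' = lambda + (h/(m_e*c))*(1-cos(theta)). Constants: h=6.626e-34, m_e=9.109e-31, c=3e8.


Compton wavelength: h/(m_e*c) = 2.4247e-12 m
d_lambda = 2.4247e-12 * (1 - cos(53.9 deg))
= 2.4247e-12 * 0.410804
= 9.9608e-13 m = 0.000996 nm
lambda' = 0.0787 + 0.000996
= 0.079696 nm

0.079696


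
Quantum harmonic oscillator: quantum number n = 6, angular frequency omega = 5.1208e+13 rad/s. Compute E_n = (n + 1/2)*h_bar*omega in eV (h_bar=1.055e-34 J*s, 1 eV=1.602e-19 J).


E = (n + 1/2) * h_bar * omega
= (6 + 0.5) * 1.055e-34 * 5.1208e+13
= 6.5 * 5.4024e-21
= 3.5116e-20 J
= 0.2192 eV

0.2192


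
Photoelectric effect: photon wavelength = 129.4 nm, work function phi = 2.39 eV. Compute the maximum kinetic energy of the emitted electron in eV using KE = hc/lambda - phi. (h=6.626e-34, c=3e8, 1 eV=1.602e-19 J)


E_photon = hc / lambda
= (6.626e-34)(3e8) / (129.4e-9)
= 1.5362e-18 J
= 9.5891 eV
KE = E_photon - phi
= 9.5891 - 2.39
= 7.1991 eV

7.1991


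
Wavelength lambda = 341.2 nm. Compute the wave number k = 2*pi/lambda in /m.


k = 2 * pi / lambda
= 6.2832 / (341.2e-9)
= 6.2832 / 3.4120e-07
= 1.8415e+07 /m

1.8415e+07


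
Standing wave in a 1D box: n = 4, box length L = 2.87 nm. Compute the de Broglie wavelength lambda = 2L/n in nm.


lambda = 2L / n
= 2 * 2.87 / 4
= 5.74 / 4
= 1.435 nm

1.435


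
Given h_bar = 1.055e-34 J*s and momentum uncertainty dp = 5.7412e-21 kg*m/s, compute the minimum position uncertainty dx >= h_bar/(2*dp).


dx = h_bar / (2 * dp)
= 1.055e-34 / (2 * 5.7412e-21)
= 1.055e-34 / 1.1482e-20
= 9.1880e-15 m

9.1880e-15


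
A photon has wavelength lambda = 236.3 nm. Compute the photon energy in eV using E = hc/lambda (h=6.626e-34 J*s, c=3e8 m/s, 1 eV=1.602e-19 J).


E = hc / lambda
= (6.626e-34)(3e8) / (236.3e-9)
= 1.9878e-25 / 2.3630e-07
= 8.4122e-19 J
Converting to eV: 8.4122e-19 / 1.602e-19
= 5.2511 eV

5.2511


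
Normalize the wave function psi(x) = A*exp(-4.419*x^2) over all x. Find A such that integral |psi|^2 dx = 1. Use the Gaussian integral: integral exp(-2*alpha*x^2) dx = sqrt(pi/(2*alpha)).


integral |psi|^2 dx = A^2 * sqrt(pi/(2*alpha)) = 1
A^2 = sqrt(2*alpha/pi)
= sqrt(2 * 4.419 / pi)
= 1.677266
A = sqrt(1.677266)
= 1.2951

1.2951


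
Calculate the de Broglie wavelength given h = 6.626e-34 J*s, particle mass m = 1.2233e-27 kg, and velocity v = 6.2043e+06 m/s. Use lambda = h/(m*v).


lambda = h / (m * v)
= 6.626e-34 / (1.2233e-27 * 6.2043e+06)
= 6.626e-34 / 7.5897e-21
= 8.7302e-14 m

8.7302e-14


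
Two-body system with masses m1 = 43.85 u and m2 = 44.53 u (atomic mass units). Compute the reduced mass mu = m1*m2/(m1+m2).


mu = m1 * m2 / (m1 + m2)
= 43.85 * 44.53 / (43.85 + 44.53)
= 1952.6405 / 88.38
= 22.0937 u

22.0937


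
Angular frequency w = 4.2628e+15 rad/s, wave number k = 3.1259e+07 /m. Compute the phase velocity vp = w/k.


vp = w / k
= 4.2628e+15 / 3.1259e+07
= 1.3637e+08 m/s

1.3637e+08


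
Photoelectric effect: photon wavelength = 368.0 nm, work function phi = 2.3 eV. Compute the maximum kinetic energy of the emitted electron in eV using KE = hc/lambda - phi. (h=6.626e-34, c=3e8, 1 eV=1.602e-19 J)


E_photon = hc / lambda
= (6.626e-34)(3e8) / (368.0e-9)
= 5.4016e-19 J
= 3.3718 eV
KE = E_photon - phi
= 3.3718 - 2.3
= 1.0718 eV

1.0718


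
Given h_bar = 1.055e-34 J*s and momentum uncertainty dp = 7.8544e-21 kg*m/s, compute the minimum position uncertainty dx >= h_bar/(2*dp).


dx = h_bar / (2 * dp)
= 1.055e-34 / (2 * 7.8544e-21)
= 1.055e-34 / 1.5709e-20
= 6.7160e-15 m

6.7160e-15


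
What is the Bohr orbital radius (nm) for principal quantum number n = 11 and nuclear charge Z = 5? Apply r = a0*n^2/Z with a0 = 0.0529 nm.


r = a0 * n^2 / Z
= 0.0529 * 11^2 / 5
= 0.0529 * 121 / 5
= 1.2802 nm

1.2802


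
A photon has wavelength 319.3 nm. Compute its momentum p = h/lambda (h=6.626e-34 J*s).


p = h / lambda
= 6.626e-34 / (319.3e-9)
= 6.626e-34 / 3.1930e-07
= 2.0752e-27 kg*m/s

2.0752e-27


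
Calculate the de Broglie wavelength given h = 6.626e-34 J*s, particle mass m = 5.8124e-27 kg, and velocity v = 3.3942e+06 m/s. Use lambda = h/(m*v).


lambda = h / (m * v)
= 6.626e-34 / (5.8124e-27 * 3.3942e+06)
= 6.626e-34 / 1.9728e-20
= 3.3586e-14 m

3.3586e-14


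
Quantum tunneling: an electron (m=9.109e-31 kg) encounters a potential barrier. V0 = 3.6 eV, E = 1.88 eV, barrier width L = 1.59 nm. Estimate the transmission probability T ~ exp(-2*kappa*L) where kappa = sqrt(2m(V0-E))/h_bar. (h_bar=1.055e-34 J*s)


V0 - E = 1.72 eV = 2.7554e-19 J
kappa = sqrt(2 * m * (V0-E)) / h_bar
= sqrt(2 * 9.109e-31 * 2.7554e-19) / 1.055e-34
= 6.7157e+09 /m
2*kappa*L = 2 * 6.7157e+09 * 1.59e-9
= 21.356
T = exp(-21.356) = 5.311225e-10

5.311225e-10


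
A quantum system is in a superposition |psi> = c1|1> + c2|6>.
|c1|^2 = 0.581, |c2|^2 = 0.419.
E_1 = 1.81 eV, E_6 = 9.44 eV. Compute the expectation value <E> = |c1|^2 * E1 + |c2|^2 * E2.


<E> = |c1|^2 * E1 + |c2|^2 * E2
= 0.581 * 1.81 + 0.419 * 9.44
= 1.0516 + 3.9554
= 5.007 eV

5.007


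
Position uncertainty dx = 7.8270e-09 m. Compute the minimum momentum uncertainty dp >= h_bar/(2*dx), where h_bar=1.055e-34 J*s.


dp = h_bar / (2 * dx)
= 1.055e-34 / (2 * 7.8270e-09)
= 1.055e-34 / 1.5654e-08
= 6.7395e-27 kg*m/s

6.7395e-27


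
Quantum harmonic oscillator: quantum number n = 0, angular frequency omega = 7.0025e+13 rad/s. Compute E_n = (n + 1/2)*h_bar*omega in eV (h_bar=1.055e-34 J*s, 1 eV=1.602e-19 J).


E = (n + 1/2) * h_bar * omega
= (0 + 0.5) * 1.055e-34 * 7.0025e+13
= 0.5 * 7.3876e-21
= 3.6938e-21 J
= 0.0231 eV

0.0231


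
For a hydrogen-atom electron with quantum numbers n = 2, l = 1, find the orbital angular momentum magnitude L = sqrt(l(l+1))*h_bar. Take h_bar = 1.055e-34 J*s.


L = sqrt(l*(l+1)) * h_bar
= sqrt(1 * 2) * 1.055e-34
= sqrt(2) * 1.055e-34
= 1.4142 * 1.055e-34
= 1.4920e-34 J*s

1.4920e-34


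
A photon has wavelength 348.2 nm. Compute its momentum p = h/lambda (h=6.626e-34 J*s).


p = h / lambda
= 6.626e-34 / (348.2e-9)
= 6.626e-34 / 3.4820e-07
= 1.9029e-27 kg*m/s

1.9029e-27


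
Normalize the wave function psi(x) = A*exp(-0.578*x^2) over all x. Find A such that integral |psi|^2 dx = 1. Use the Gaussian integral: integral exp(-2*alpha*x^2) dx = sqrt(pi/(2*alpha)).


integral |psi|^2 dx = A^2 * sqrt(pi/(2*alpha)) = 1
A^2 = sqrt(2*alpha/pi)
= sqrt(2 * 0.578 / pi)
= 0.606602
A = sqrt(0.606602)
= 0.7788

0.7788


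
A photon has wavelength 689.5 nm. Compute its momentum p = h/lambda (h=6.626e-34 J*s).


p = h / lambda
= 6.626e-34 / (689.5e-9)
= 6.626e-34 / 6.8950e-07
= 9.6099e-28 kg*m/s

9.6099e-28


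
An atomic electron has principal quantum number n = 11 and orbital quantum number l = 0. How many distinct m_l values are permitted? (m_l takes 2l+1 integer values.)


m_l ranges from -l to +l in integer steps
So m_l goes from -0 to +0
Count = 2l + 1 = 2*0 + 1
= 1

1


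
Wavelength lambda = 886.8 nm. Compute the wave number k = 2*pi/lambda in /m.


k = 2 * pi / lambda
= 6.2832 / (886.8e-9)
= 6.2832 / 8.8680e-07
= 7.0852e+06 /m

7.0852e+06


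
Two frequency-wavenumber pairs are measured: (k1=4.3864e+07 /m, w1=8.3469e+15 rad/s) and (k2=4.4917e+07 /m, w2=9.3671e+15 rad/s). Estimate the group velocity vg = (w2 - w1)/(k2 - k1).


vg = (w2 - w1) / (k2 - k1)
= (9.3671e+15 - 8.3469e+15) / (4.4917e+07 - 4.3864e+07)
= 1.0202e+15 / 1.0530e+06
= 9.6885e+08 m/s

9.6885e+08


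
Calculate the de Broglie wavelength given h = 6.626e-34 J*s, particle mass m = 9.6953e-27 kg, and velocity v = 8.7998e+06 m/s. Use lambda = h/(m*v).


lambda = h / (m * v)
= 6.626e-34 / (9.6953e-27 * 8.7998e+06)
= 6.626e-34 / 8.5317e-20
= 7.7664e-15 m

7.7664e-15


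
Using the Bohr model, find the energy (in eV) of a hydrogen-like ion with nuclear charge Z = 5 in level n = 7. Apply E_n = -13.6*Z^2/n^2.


E_n = -13.6 * Z^2 / n^2
= -13.6 * 5^2 / 7^2
= -13.6 * 25 / 49
= -6.9388 eV

-6.9388


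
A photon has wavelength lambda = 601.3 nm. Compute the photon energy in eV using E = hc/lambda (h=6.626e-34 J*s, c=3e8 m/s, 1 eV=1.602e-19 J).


E = hc / lambda
= (6.626e-34)(3e8) / (601.3e-9)
= 1.9878e-25 / 6.0130e-07
= 3.3058e-19 J
Converting to eV: 3.3058e-19 / 1.602e-19
= 2.0636 eV

2.0636


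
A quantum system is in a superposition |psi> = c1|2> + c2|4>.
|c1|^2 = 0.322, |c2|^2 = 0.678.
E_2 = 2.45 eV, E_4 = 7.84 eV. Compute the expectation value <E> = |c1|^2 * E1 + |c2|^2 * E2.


<E> = |c1|^2 * E1 + |c2|^2 * E2
= 0.322 * 2.45 + 0.678 * 7.84
= 0.7889 + 5.3155
= 6.1044 eV

6.1044


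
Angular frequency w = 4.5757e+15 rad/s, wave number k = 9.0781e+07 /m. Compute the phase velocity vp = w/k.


vp = w / k
= 4.5757e+15 / 9.0781e+07
= 5.0404e+07 m/s

5.0404e+07


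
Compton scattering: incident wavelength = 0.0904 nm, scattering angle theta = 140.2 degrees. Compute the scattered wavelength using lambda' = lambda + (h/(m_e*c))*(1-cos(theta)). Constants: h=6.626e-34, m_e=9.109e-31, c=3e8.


Compton wavelength: h/(m_e*c) = 2.4247e-12 m
d_lambda = 2.4247e-12 * (1 - cos(140.2 deg))
= 2.4247e-12 * 1.768284
= 4.2876e-12 m = 0.004288 nm
lambda' = 0.0904 + 0.004288
= 0.094688 nm

0.094688


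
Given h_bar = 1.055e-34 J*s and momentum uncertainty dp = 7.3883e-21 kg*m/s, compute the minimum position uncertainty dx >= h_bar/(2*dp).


dx = h_bar / (2 * dp)
= 1.055e-34 / (2 * 7.3883e-21)
= 1.055e-34 / 1.4777e-20
= 7.1397e-15 m

7.1397e-15


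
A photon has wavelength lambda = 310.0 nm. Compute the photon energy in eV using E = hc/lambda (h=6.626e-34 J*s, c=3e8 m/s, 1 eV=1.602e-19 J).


E = hc / lambda
= (6.626e-34)(3e8) / (310.0e-9)
= 1.9878e-25 / 3.1000e-07
= 6.4123e-19 J
Converting to eV: 6.4123e-19 / 1.602e-19
= 4.0027 eV

4.0027


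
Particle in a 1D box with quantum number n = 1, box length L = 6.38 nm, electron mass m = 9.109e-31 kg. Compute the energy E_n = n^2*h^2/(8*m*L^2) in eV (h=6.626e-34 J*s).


E = n^2 * h^2 / (8 * m * L^2)
= 1^2 * (6.626e-34)^2 / (8 * 9.109e-31 * (6.38e-9)^2)
= 1 * 4.3904e-67 / (8 * 9.109e-31 * 4.0704e-17)
= 1.4801e-21 J
= 0.0092 eV

0.0092


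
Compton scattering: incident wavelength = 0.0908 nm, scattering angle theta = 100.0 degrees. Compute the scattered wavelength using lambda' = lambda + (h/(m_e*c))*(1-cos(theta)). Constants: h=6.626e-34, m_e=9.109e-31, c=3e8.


Compton wavelength: h/(m_e*c) = 2.4247e-12 m
d_lambda = 2.4247e-12 * (1 - cos(100.0 deg))
= 2.4247e-12 * 1.173648
= 2.8458e-12 m = 0.002846 nm
lambda' = 0.0908 + 0.002846
= 0.093646 nm

0.093646


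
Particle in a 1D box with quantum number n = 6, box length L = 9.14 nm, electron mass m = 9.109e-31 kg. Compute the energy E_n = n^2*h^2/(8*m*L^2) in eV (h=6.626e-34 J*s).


E = n^2 * h^2 / (8 * m * L^2)
= 6^2 * (6.626e-34)^2 / (8 * 9.109e-31 * (9.14e-9)^2)
= 36 * 4.3904e-67 / (8 * 9.109e-31 * 8.3540e-17)
= 2.5963e-20 J
= 0.1621 eV

0.1621


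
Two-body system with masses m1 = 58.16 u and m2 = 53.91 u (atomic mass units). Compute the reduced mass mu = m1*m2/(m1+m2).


mu = m1 * m2 / (m1 + m2)
= 58.16 * 53.91 / (58.16 + 53.91)
= 3135.4056 / 112.07
= 27.9772 u

27.9772


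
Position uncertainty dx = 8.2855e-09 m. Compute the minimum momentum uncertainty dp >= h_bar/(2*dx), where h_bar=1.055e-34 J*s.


dp = h_bar / (2 * dx)
= 1.055e-34 / (2 * 8.2855e-09)
= 1.055e-34 / 1.6571e-08
= 6.3665e-27 kg*m/s

6.3665e-27


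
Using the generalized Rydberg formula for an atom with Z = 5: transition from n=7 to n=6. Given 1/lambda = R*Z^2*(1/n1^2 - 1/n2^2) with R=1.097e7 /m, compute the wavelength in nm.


1/lambda = R * Z^2 * (1/n1^2 - 1/n2^2)
= 1.097e7 * 5^2 * (1/6^2 - 1/7^2)
= 1.097e7 * 25 * (0.027778 - 0.020408)
= 2.0211e+06 /m
lambda = 1 / 2.0211e+06
= 494.776 nm

494.776


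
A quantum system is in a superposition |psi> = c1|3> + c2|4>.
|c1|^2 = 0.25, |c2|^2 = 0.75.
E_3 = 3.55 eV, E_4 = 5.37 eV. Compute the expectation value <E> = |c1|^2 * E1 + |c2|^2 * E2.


<E> = |c1|^2 * E1 + |c2|^2 * E2
= 0.25 * 3.55 + 0.75 * 5.37
= 0.8875 + 4.0275
= 4.915 eV

4.915


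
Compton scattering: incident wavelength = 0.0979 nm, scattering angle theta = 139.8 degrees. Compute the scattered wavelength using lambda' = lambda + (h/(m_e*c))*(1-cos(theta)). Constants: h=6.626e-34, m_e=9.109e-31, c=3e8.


Compton wavelength: h/(m_e*c) = 2.4247e-12 m
d_lambda = 2.4247e-12 * (1 - cos(139.8 deg))
= 2.4247e-12 * 1.763796
= 4.2767e-12 m = 0.004277 nm
lambda' = 0.0979 + 0.004277
= 0.102177 nm

0.102177


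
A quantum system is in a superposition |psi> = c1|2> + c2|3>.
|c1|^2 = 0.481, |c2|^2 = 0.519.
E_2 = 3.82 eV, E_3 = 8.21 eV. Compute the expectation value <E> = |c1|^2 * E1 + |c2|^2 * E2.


<E> = |c1|^2 * E1 + |c2|^2 * E2
= 0.481 * 3.82 + 0.519 * 8.21
= 1.8374 + 4.261
= 6.0984 eV

6.0984


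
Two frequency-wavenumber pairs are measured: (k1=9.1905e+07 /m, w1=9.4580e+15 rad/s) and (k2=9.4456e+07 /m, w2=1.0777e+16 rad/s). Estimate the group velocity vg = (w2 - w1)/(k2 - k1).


vg = (w2 - w1) / (k2 - k1)
= (1.0777e+16 - 9.4580e+15) / (9.4456e+07 - 9.1905e+07)
= 1.3190e+15 / 2.5510e+06
= 5.1705e+08 m/s

5.1705e+08


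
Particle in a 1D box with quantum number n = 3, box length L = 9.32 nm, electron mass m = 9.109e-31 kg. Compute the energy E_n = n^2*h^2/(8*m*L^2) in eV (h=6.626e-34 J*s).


E = n^2 * h^2 / (8 * m * L^2)
= 3^2 * (6.626e-34)^2 / (8 * 9.109e-31 * (9.32e-9)^2)
= 9 * 4.3904e-67 / (8 * 9.109e-31 * 8.6862e-17)
= 6.2424e-21 J
= 0.039 eV

0.039


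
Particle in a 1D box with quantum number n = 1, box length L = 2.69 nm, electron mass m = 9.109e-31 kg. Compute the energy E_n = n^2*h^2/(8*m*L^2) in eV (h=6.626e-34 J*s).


E = n^2 * h^2 / (8 * m * L^2)
= 1^2 * (6.626e-34)^2 / (8 * 9.109e-31 * (2.69e-9)^2)
= 1 * 4.3904e-67 / (8 * 9.109e-31 * 7.2361e-18)
= 8.3260e-21 J
= 0.052 eV

0.052


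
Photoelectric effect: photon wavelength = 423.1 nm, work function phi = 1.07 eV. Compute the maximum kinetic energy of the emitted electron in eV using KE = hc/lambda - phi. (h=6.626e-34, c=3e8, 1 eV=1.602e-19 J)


E_photon = hc / lambda
= (6.626e-34)(3e8) / (423.1e-9)
= 4.6982e-19 J
= 2.9327 eV
KE = E_photon - phi
= 2.9327 - 1.07
= 1.8627 eV

1.8627


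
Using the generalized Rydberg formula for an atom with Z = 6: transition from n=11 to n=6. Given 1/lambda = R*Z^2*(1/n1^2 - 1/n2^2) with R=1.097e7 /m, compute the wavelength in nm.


1/lambda = R * Z^2 * (1/n1^2 - 1/n2^2)
= 1.097e7 * 6^2 * (1/6^2 - 1/11^2)
= 1.097e7 * 36 * (0.027778 - 0.008264)
= 7.7062e+06 /m
lambda = 1 / 7.7062e+06
= 129.7657 nm

129.7657


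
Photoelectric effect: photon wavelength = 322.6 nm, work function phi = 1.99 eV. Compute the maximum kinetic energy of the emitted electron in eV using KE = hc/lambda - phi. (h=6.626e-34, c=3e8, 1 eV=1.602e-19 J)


E_photon = hc / lambda
= (6.626e-34)(3e8) / (322.6e-9)
= 6.1618e-19 J
= 3.8463 eV
KE = E_photon - phi
= 3.8463 - 1.99
= 1.8563 eV

1.8563


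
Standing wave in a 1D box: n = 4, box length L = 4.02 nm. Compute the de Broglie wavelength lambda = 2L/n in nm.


lambda = 2L / n
= 2 * 4.02 / 4
= 8.04 / 4
= 2.01 nm

2.01


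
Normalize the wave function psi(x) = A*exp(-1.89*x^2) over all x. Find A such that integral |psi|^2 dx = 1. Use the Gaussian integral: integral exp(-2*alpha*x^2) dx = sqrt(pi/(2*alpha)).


integral |psi|^2 dx = A^2 * sqrt(pi/(2*alpha)) = 1
A^2 = sqrt(2*alpha/pi)
= sqrt(2 * 1.89 / pi)
= 1.09691
A = sqrt(1.09691)
= 1.0473

1.0473


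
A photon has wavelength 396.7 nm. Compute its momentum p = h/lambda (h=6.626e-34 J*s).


p = h / lambda
= 6.626e-34 / (396.7e-9)
= 6.626e-34 / 3.9670e-07
= 1.6703e-27 kg*m/s

1.6703e-27


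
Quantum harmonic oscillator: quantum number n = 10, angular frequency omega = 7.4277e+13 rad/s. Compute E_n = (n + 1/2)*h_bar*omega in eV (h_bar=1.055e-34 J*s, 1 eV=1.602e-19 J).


E = (n + 1/2) * h_bar * omega
= (10 + 0.5) * 1.055e-34 * 7.4277e+13
= 10.5 * 7.8362e-21
= 8.2280e-20 J
= 0.5136 eV

0.5136


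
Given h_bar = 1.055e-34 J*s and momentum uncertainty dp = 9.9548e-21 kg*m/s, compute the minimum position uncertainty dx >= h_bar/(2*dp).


dx = h_bar / (2 * dp)
= 1.055e-34 / (2 * 9.9548e-21)
= 1.055e-34 / 1.9910e-20
= 5.2990e-15 m

5.2990e-15


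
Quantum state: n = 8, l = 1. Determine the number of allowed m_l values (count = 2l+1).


m_l ranges from -l to +l in integer steps
So m_l goes from -1 to +1
Count = 2l + 1 = 2*1 + 1
= 3

3


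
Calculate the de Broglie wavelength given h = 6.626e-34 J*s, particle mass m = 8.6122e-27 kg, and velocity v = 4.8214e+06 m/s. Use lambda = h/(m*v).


lambda = h / (m * v)
= 6.626e-34 / (8.6122e-27 * 4.8214e+06)
= 6.626e-34 / 4.1523e-20
= 1.5957e-14 m

1.5957e-14


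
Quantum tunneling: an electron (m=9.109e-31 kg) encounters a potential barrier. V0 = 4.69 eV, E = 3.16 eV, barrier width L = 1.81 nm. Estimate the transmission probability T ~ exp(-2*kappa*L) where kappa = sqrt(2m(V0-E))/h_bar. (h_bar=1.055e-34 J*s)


V0 - E = 1.53 eV = 2.4511e-19 J
kappa = sqrt(2 * m * (V0-E)) / h_bar
= sqrt(2 * 9.109e-31 * 2.4511e-19) / 1.055e-34
= 6.3340e+09 /m
2*kappa*L = 2 * 6.3340e+09 * 1.81e-9
= 22.9289
T = exp(-22.9289) = 1.101794e-10

1.101794e-10


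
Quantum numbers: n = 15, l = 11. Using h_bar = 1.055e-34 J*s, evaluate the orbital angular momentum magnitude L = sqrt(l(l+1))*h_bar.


L = sqrt(l*(l+1)) * h_bar
= sqrt(11 * 12) * 1.055e-34
= sqrt(132) * 1.055e-34
= 11.4891 * 1.055e-34
= 1.2121e-33 J*s

1.2121e-33


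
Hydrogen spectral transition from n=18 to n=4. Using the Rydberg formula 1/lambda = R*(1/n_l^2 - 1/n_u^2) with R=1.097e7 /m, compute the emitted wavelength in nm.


1/lambda = R * (1/n_l^2 - 1/n_u^2)
= 1.097e7 * (1/4^2 - 1/18^2)
= 1.097e7 * (0.0625 - 0.003086)
= 1.097e7 * 0.059414
= 6.5177e+05 /m
lambda = 1 / 6.5177e+05 = 1534.2907 nm

1534.2907


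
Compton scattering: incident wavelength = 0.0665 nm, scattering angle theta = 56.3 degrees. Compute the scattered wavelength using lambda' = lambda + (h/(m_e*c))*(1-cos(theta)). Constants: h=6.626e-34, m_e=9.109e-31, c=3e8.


Compton wavelength: h/(m_e*c) = 2.4247e-12 m
d_lambda = 2.4247e-12 * (1 - cos(56.3 deg))
= 2.4247e-12 * 0.445156
= 1.0794e-12 m = 0.001079 nm
lambda' = 0.0665 + 0.001079
= 0.067579 nm

0.067579


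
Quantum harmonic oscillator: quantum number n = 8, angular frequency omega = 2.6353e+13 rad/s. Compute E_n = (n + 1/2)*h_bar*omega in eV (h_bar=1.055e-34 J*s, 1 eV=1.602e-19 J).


E = (n + 1/2) * h_bar * omega
= (8 + 0.5) * 1.055e-34 * 2.6353e+13
= 8.5 * 2.7802e-21
= 2.3632e-20 J
= 0.1475 eV

0.1475


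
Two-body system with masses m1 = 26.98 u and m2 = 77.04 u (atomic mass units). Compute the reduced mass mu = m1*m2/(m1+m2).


mu = m1 * m2 / (m1 + m2)
= 26.98 * 77.04 / (26.98 + 77.04)
= 2078.5392 / 104.02
= 19.9821 u

19.9821


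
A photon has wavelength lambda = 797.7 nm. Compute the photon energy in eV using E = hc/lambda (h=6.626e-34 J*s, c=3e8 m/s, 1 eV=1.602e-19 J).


E = hc / lambda
= (6.626e-34)(3e8) / (797.7e-9)
= 1.9878e-25 / 7.9770e-07
= 2.4919e-19 J
Converting to eV: 2.4919e-19 / 1.602e-19
= 1.5555 eV

1.5555


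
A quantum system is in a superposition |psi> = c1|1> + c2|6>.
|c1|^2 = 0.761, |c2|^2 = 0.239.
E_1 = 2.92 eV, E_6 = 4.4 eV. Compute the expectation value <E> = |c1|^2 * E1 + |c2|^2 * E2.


<E> = |c1|^2 * E1 + |c2|^2 * E2
= 0.761 * 2.92 + 0.239 * 4.4
= 2.2221 + 1.0516
= 3.2737 eV

3.2737


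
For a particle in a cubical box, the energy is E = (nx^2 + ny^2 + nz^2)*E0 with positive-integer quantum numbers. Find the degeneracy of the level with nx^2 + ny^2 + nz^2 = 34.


Enumerate all (nx, ny, nz) with nx^2 + ny^2 + nz^2 = 34:
(3,3,4)
(3,4,3)
(4,3,3)
Total degeneracy = 3

3


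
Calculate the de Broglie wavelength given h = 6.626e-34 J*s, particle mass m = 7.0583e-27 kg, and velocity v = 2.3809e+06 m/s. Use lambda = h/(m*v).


lambda = h / (m * v)
= 6.626e-34 / (7.0583e-27 * 2.3809e+06)
= 6.626e-34 / 1.6805e-20
= 3.9428e-14 m

3.9428e-14


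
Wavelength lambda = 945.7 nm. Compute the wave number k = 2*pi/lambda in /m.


k = 2 * pi / lambda
= 6.2832 / (945.7e-9)
= 6.2832 / 9.4570e-07
= 6.6440e+06 /m

6.6440e+06


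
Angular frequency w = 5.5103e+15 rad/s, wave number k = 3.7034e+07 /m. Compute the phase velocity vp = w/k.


vp = w / k
= 5.5103e+15 / 3.7034e+07
= 1.4879e+08 m/s

1.4879e+08


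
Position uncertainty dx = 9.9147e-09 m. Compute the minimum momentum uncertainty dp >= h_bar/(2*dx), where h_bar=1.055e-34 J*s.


dp = h_bar / (2 * dx)
= 1.055e-34 / (2 * 9.9147e-09)
= 1.055e-34 / 1.9829e-08
= 5.3204e-27 kg*m/s

5.3204e-27


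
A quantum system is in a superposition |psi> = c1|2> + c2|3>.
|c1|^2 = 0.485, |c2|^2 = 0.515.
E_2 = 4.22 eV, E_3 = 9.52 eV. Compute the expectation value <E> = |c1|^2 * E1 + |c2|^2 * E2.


<E> = |c1|^2 * E1 + |c2|^2 * E2
= 0.485 * 4.22 + 0.515 * 9.52
= 2.0467 + 4.9028
= 6.9495 eV

6.9495


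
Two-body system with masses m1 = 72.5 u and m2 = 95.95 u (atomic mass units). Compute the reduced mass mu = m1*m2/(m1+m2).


mu = m1 * m2 / (m1 + m2)
= 72.5 * 95.95 / (72.5 + 95.95)
= 6956.375 / 168.45
= 41.2964 u

41.2964
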